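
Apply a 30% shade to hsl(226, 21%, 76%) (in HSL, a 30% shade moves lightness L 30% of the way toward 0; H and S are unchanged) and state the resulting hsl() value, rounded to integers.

hsl(226, 21%, 53%)

L moves 30% from 76 toward 0: 76 − 22.8 = 53.2 → 53.
H and S are unchanged.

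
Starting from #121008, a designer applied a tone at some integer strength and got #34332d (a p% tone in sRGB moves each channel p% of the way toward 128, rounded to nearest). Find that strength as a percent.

31%

#121008 is rgb(18, 16, 8); #34332d is rgb(52, 51, 45).
On the B channel (widest range): 45 ≈ 8 + (p/100)(128 − 8), so p ≈ 100×(45 − 8)/(128 − 8) = 3700/120 = 30.83.
p = 31 reproduces all three channels after rounding.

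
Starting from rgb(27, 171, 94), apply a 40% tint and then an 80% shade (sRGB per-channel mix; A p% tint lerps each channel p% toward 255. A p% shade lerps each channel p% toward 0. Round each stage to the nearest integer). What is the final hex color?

Per channel, c → c + 0.4(255 − c):
  R: 27 + 91.2 = 118.2 → 118
  G: 171 + 33.6 = 204.6 → 205
  B: 94 + 0.4×(255−94) = 94 + 64.4 = 158.4 → 158
After the tint: rgb(118, 205, 158) = #76CD9E.
An 80% shade moves each channel 80% toward 0:
  R: 118 + 0.8×(0−118) = 118 − 94.4 = 23.6 → 24
  G: 205 − 164 = 41 → 41
  B: 158 + 0.8×(0−158) = 158 − 126.4 = 31.6 → 32
rgb(24, 41, 32) = #182920.

#182920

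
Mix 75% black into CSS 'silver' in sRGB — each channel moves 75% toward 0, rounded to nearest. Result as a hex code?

#303030

CSS silver is rgb(192, 192, 192).
Lerp each channel 75% toward 0:
  R: 192 − 144 = 48 → 48
  G: 192 + 0.75×(0−192) = 192 − 144 = 48 → 48
  B: 192 + 0.75×(0−192) = 192 − 144 = 48 → 48
rgb(48, 48, 48) = #303030.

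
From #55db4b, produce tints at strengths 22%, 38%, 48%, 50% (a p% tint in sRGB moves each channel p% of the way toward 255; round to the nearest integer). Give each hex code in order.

#55db4b is rgb(85, 219, 75).
22%: (85 + 37.4 = 122.4→122, 219 + 7.92 = 226.92→227, 75 + 39.6 = 114.6→115) → #7ae373
38%: (85 + 64.6 = 149.6→150, 219 + 13.68 = 232.68→233, 75 + 68.4 = 143.4→143) → #96e98f
48%: (85 + 81.6 = 166.6→167, 219 + 17.28 = 236.28→236, 75 + 86.4 = 161.4→161) → #a7eca1
50%: (85 + 85 = 170→170, 219 + 18 = 237→237, 75 + 90 = 165→165) → #aaeda5

#7ae373, #96e98f, #a7eca1, #aaeda5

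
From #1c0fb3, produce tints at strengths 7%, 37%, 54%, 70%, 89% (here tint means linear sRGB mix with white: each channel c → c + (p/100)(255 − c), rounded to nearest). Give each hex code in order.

#1c0fb3 is rgb(28, 15, 179).
7%: (28 + 15.89 = 43.89→44, 15 + 16.8 = 31.8→32, 179 + 5.32 = 184.32→184) → #2c20b8
37%: (28 + 83.99 = 111.99→112, 15 + 88.8 = 103.8→104, 179 + 28.12 = 207.12→207) → #7068cf
54%: (28 + 122.58 = 150.58→151, 15 + 129.6 = 144.6→145, 179 + 41.04 = 220.04→220) → #9791dc
70%: (28 + 158.9 = 186.9→187, 15 + 168 = 183→183, 179 + 53.2 = 232.2→232) → #bbb7e8
89%: (28 + 202.03 = 230.03→230, 15 + 213.6 = 228.6→229, 179 + 67.64 = 246.64→247) → #e6e5f7

#2c20b8, #7068cf, #9791dc, #bbb7e8, #e6e5f7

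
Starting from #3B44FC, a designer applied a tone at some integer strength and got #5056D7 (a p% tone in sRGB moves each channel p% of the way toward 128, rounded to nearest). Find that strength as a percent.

30%

#3B44FC is rgb(59, 68, 252); #5056D7 is rgb(80, 86, 215).
On the B channel (widest range): 215 ≈ 252 + (p/100)(128 − 252), so p ≈ 100×(215 − 252)/(128 − 252) = -3700/-124 = 29.84.
p = 30 reproduces all three channels after rounding.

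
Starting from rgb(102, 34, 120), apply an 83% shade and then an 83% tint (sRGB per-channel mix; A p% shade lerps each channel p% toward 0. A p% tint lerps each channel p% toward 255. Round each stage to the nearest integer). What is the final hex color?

Per channel, c → c + 0.83(0 − c):
  R: 102 + 0.83×(0−102) = 102 − 84.66 = 17.34 → 17
  G: 34 − 28.22 = 5.78 → 6
  B: 120 + 0.83×(0−120) = 120 − 99.6 = 20.4 → 20
After the shade: rgb(17, 6, 20) = #110614.
Lerp each channel 83% toward 255:
  R: 17 + 197.54 = 214.54 → 215
  G: 6 + 0.83×(255−6) = 6 + 206.67 = 212.67 → 213
  B: 20 + 195.05 = 215.05 → 215
rgb(215, 213, 215) = #d7d5d7.

#d7d5d7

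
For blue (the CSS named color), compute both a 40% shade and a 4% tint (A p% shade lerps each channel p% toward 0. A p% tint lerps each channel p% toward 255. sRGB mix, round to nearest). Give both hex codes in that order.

#000099, #0A0AFF

CSS blue is rgb(0, 0, 255).
40% shade:
  R: 0 + 0 = 0 → 0
  G: 0 + 0 = 0 → 0
  B: 255 + 0.4×(0−255) = 255 − 102 = 153 → 153
  → #000099
4% tint:
  R: 0 + 0.04×(255−0) = 0 + 10.2 = 10.2 → 10
  G: 0 + 0.04×(255−0) = 0 + 10.2 = 10.2 → 10
  B: 255 + 0.04×(255−255) = 255 + 0 = 255 → 255
  → #0A0AFF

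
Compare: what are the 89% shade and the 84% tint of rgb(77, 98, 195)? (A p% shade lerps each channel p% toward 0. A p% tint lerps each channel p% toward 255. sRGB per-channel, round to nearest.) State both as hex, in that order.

#080B15, #E3E6F5

89% shade:
  R: 77 + 0.89×(0−77) = 77 − 68.53 = 8.47 → 8
  G: 98 + 0.89×(0−98) = 98 − 87.22 = 10.78 → 11
  B: 195 + 0.89×(0−195) = 195 − 173.55 = 21.45 → 21
  → #080B15
84% tint:
  R: 77 + 0.84×(255−77) = 77 + 149.52 = 226.52 → 227
  G: 98 + 0.84×(255−98) = 98 + 131.88 = 229.88 → 230
  B: 195 + 0.84×(255−195) = 195 + 50.4 = 245.4 → 245
  → #E3E6F5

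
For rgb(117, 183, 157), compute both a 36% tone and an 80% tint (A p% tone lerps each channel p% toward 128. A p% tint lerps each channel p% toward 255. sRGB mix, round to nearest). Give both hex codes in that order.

#79a393, #e3f1eb

36% tone:
  R: 117 + 3.96 = 120.96 → 121
  G: 183 + 0.36×(128−183) = 183 − 19.8 = 163.2 → 163
  B: 157 + 0.36×(128−157) = 157 − 10.44 = 146.56 → 147
  → #79a393
80% tint:
  R: 117 + 110.4 = 227.4 → 227
  G: 183 + 57.6 = 240.6 → 241
  B: 157 + 78.4 = 235.4 → 235
  → #e3f1eb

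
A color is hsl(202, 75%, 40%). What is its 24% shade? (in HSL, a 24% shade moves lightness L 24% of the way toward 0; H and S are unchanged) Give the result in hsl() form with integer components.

hsl(202, 75%, 30%)

L moves 24% from 40 toward 0: 40 − 9.6 = 30.4 → 30.
H and S are unchanged.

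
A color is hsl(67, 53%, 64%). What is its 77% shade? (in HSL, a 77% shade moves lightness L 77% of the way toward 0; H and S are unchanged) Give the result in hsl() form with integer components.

hsl(67, 53%, 15%)

L moves 77% from 64 toward 0: 64 − 49.28 = 14.72 → 15.
H and S are unchanged.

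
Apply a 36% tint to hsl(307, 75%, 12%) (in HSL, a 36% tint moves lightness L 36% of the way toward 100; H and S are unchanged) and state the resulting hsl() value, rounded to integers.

L moves 36% from 12 toward 100: 12 + 31.68 = 43.68 → 44.
H and S are unchanged.

hsl(307, 75%, 44%)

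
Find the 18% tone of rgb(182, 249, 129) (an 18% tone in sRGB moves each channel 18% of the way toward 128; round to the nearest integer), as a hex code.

An 18% tone moves each channel 18% toward 128:
  R: 182 − 9.72 = 172.28 → 172
  G: 249 + 0.18×(128−249) = 249 − 21.78 = 227.22 → 227
  B: 129 − 0.18 = 128.82 → 129
rgb(172, 227, 129) = #ACE381.

#ACE381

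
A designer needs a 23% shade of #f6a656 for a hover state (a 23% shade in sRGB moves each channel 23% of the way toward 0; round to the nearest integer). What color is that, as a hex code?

#bd8042

#f6a656 is rgb(246, 166, 86).
A 23% shade moves each channel 23% toward 0:
  R: 246 − 56.58 = 189.42 → 189
  G: 166 − 38.18 = 127.82 → 128
  B: 86 − 19.78 = 66.22 → 66
rgb(189, 128, 66) = #bd8042.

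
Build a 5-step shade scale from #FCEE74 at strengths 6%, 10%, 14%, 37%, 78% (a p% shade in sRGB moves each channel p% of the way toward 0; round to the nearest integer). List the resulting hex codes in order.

#FCEE74 is rgb(252, 238, 116).
6%: (252 − 15.12 = 236.88→237, 238 − 14.28 = 223.72→224, 116 − 6.96 = 109.04→109) → #EDE06D
10%: (252 − 25.2 = 226.8→227, 238 − 23.8 = 214.2→214, 116 − 11.6 = 104.4→104) → #E3D668
14%: (252 − 35.28 = 216.72→217, 238 − 33.32 = 204.68→205, 116 − 16.24 = 99.76→100) → #D9CD64
37%: (252 − 93.24 = 158.76→159, 238 − 88.06 = 149.94→150, 116 − 42.92 = 73.08→73) → #9F9649
78%: (252 − 196.56 = 55.44→55, 238 − 185.64 = 52.36→52, 116 − 90.48 = 25.52→26) → #37341A

#EDE06D, #E3D668, #D9CD64, #9F9649, #37341A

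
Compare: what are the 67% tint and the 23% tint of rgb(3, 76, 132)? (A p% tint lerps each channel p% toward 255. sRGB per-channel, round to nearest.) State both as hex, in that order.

67% tint:
  R: 3 + 0.67×(255−3) = 3 + 168.84 = 171.84 → 172
  G: 76 + 0.67×(255−76) = 76 + 119.93 = 195.93 → 196
  B: 132 + 82.41 = 214.41 → 214
  → #ACC4D6
23% tint:
  R: 3 + 0.23×(255−3) = 3 + 57.96 = 60.96 → 61
  G: 76 + 0.23×(255−76) = 76 + 41.17 = 117.17 → 117
  B: 132 + 0.23×(255−132) = 132 + 28.29 = 160.29 → 160
  → #3D75A0

#ACC4D6, #3D75A0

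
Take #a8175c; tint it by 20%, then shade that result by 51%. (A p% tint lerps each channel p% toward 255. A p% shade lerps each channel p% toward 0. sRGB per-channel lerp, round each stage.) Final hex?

#5b223d

#a8175c is rgb(168, 23, 92).
Lerp each channel 20% toward 255:
  R: 168 + 17.4 = 185.4 → 185
  G: 23 + 46.4 = 69.4 → 69
  B: 92 + 0.2×(255−92) = 92 + 32.6 = 124.6 → 125
After the tint: rgb(185, 69, 125) = #b9457d.
Lerp each channel 51% toward 0:
  R: 185 − 94.35 = 90.65 → 91
  G: 69 + 0.51×(0−69) = 69 − 35.19 = 33.81 → 34
  B: 125 + 0.51×(0−125) = 125 − 63.75 = 61.25 → 61
rgb(91, 34, 61) = #5b223d.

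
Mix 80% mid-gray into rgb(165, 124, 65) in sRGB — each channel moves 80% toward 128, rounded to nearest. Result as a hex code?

Lerp each channel 80% toward 128:
  R: 165 + 0.8×(128−165) = 165 − 29.6 = 135.4 → 135
  G: 124 + 3.2 = 127.2 → 127
  B: 65 + 50.4 = 115.4 → 115
rgb(135, 127, 115) = #877F73.

#877F73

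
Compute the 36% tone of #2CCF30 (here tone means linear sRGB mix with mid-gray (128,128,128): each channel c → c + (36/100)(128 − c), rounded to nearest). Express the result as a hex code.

#2CCF30 is rgb(44, 207, 48).
Per channel, c → c + 0.36(128 − c):
  R: 44 + 30.24 = 74.24 → 74
  G: 207 − 28.44 = 178.56 → 179
  B: 48 + 0.36×(128−48) = 48 + 28.8 = 76.8 → 77
rgb(74, 179, 77) = #4AB34D.

#4AB34D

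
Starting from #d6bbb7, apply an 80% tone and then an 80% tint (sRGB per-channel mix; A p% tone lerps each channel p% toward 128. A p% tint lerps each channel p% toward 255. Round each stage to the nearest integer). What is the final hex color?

#d6bbb7 is rgb(214, 187, 183).
An 80% tone moves each channel 80% toward 128:
  R: 214 − 68.8 = 145.2 → 145
  G: 187 + 0.8×(128−187) = 187 − 47.2 = 139.8 → 140
  B: 183 + 0.8×(128−183) = 183 − 44 = 139 → 139
After the tone: rgb(145, 140, 139) = #918c8b.
An 80% tint moves each channel 80% toward 255:
  R: 145 + 0.8×(255−145) = 145 + 88 = 233 → 233
  G: 140 + 0.8×(255−140) = 140 + 92 = 232 → 232
  B: 139 + 0.8×(255−139) = 139 + 92.8 = 231.8 → 232
rgb(233, 232, 232) = #e9e8e8.

#e9e8e8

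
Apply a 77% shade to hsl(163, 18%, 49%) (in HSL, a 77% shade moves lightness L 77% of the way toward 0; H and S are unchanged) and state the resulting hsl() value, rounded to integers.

hsl(163, 18%, 11%)

L moves 77% from 49 toward 0: 49 − 37.73 = 11.27 → 11.
H and S are unchanged.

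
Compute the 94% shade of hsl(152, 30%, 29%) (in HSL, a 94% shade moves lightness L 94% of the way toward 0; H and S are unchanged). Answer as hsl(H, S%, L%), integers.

hsl(152, 30%, 2%)

L moves 94% from 29 toward 0: 29 − 27.26 = 1.74 → 2.
H and S are unchanged.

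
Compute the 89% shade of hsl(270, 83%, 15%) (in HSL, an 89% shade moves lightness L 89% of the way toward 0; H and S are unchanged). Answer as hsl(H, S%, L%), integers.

hsl(270, 83%, 2%)

L moves 89% from 15 toward 0: 15 − 13.35 = 1.65 → 2.
H and S are unchanged.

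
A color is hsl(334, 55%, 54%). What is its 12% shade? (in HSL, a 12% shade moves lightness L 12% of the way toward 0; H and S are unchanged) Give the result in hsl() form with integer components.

L moves 12% from 54 toward 0: 54 − 6.48 = 47.52 → 48.
H and S are unchanged.

hsl(334, 55%, 48%)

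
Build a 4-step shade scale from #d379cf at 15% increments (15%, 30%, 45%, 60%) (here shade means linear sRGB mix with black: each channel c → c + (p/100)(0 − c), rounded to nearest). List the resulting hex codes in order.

#b367b0, #945591, #744372, #543053

#d379cf is rgb(211, 121, 207).
15%: (211 − 31.65 = 179.35→179, 121 − 18.15 = 102.85→103, 207 − 31.05 = 175.95→176) → #b367b0
30%: (211 − 63.3 = 147.7→148, 121 − 36.3 = 84.7→85, 207 − 62.1 = 144.9→145) → #945591
45%: (211 − 94.95 = 116.05→116, 121 − 54.45 = 66.55→67, 207 − 93.15 = 113.85→114) → #744372
60%: (211 − 126.6 = 84.4→84, 121 − 72.6 = 48.4→48, 207 − 124.2 = 82.8→83) → #543053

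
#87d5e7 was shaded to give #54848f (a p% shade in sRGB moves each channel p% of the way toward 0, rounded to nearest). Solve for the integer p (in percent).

38%

#87d5e7 is rgb(135, 213, 231); #54848f is rgb(84, 132, 143).
On the B channel (widest range): 143 ≈ 231 + (p/100)(0 − 231), so p ≈ 100×(143 − 231)/(0 − 231) = -8800/-231 = 38.10.
p = 38 reproduces all three channels after rounding.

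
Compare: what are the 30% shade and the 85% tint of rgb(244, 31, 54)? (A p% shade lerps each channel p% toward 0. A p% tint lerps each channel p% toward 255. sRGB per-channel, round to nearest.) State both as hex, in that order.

30% shade:
  R: 244 + 0.3×(0−244) = 244 − 73.2 = 170.8 → 171
  G: 31 + 0.3×(0−31) = 31 − 9.3 = 21.7 → 22
  B: 54 + 0.3×(0−54) = 54 − 16.2 = 37.8 → 38
  → #AB1626
85% tint:
  R: 244 + 9.35 = 253.35 → 253
  G: 31 + 0.85×(255−31) = 31 + 190.4 = 221.4 → 221
  B: 54 + 0.85×(255−54) = 54 + 170.85 = 224.85 → 225
  → #FDDDE1

#AB1626, #FDDDE1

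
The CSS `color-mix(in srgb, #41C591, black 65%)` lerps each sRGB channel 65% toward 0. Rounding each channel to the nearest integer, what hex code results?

#174533

#41C591 is rgb(65, 197, 145).
A 65% shade moves each channel 65% toward 0:
  R: 65 + 0.65×(0−65) = 65 − 42.25 = 22.75 → 23
  G: 197 − 128.05 = 68.95 → 69
  B: 145 + 0.65×(0−145) = 145 − 94.25 = 50.75 → 51
rgb(23, 69, 51) = #174533.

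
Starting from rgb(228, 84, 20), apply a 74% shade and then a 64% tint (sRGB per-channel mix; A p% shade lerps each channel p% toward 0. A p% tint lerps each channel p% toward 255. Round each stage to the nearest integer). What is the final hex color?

#B8ABA5

Lerp each channel 74% toward 0:
  R: 228 + 0.74×(0−228) = 228 − 168.72 = 59.28 → 59
  G: 84 + 0.74×(0−84) = 84 − 62.16 = 21.84 → 22
  B: 20 − 14.8 = 5.2 → 5
After the shade: rgb(59, 22, 5) = #3B1605.
Per channel, c → c + 0.64(255 − c):
  R: 59 + 0.64×(255−59) = 59 + 125.44 = 184.44 → 184
  G: 22 + 0.64×(255−22) = 22 + 149.12 = 171.12 → 171
  B: 5 + 160 = 165 → 165
rgb(184, 171, 165) = #B8ABA5.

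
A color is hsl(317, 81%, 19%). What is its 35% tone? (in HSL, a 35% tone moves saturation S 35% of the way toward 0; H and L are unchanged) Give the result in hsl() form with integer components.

hsl(317, 53%, 19%)

S moves 35% from 81 toward 0: 81 − 28.35 = 52.65 → 53.
H and L are unchanged.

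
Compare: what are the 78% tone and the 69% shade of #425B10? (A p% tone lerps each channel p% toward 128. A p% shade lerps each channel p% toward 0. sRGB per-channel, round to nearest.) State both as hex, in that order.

#727867, #141C05

#425B10 is rgb(66, 91, 16).
78% tone:
  R: 66 + 0.78×(128−66) = 66 + 48.36 = 114.36 → 114
  G: 91 + 0.78×(128−91) = 91 + 28.86 = 119.86 → 120
  B: 16 + 0.78×(128−16) = 16 + 87.36 = 103.36 → 103
  → #727867
69% shade:
  R: 66 + 0.69×(0−66) = 66 − 45.54 = 20.46 → 20
  G: 91 − 62.79 = 28.21 → 28
  B: 16 + 0.69×(0−16) = 16 − 11.04 = 4.96 → 5
  → #141C05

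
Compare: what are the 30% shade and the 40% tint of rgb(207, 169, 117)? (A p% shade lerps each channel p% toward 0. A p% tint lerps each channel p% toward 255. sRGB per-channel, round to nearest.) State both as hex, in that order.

30% shade:
  R: 207 − 62.1 = 144.9 → 145
  G: 169 + 0.3×(0−169) = 169 − 50.7 = 118.3 → 118
  B: 117 + 0.3×(0−117) = 117 − 35.1 = 81.9 → 82
  → #917652
40% tint:
  R: 207 + 19.2 = 226.2 → 226
  G: 169 + 34.4 = 203.4 → 203
  B: 117 + 0.4×(255−117) = 117 + 55.2 = 172.2 → 172
  → #e2cbac

#917652, #e2cbac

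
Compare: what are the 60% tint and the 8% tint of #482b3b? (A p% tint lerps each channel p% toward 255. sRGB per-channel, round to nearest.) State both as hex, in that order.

#b6aab1, #573c4b

#482b3b is rgb(72, 43, 59).
60% tint:
  R: 72 + 0.6×(255−72) = 72 + 109.8 = 181.8 → 182
  G: 43 + 0.6×(255−43) = 43 + 127.2 = 170.2 → 170
  B: 59 + 0.6×(255−59) = 59 + 117.6 = 176.6 → 177
  → #b6aab1
8% tint:
  R: 72 + 14.64 = 86.64 → 87
  G: 43 + 0.08×(255−43) = 43 + 16.96 = 59.96 → 60
  B: 59 + 15.68 = 74.68 → 75
  → #573c4b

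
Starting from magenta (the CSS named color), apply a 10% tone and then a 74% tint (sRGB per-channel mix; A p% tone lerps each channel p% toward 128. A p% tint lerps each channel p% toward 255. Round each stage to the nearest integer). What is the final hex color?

#FCC0FC

CSS magenta is rgb(255, 0, 255).
Per channel, c → c + 0.1(128 − c):
  R: 255 + 0.1×(128−255) = 255 − 12.7 = 242.3 → 242
  G: 0 + 12.8 = 12.8 → 13
  B: 255 − 12.7 = 242.3 → 242
After the tone: rgb(242, 13, 242) = #F20DF2.
Per channel, c → c + 0.74(255 − c):
  R: 242 + 0.74×(255−242) = 242 + 9.62 = 251.62 → 252
  G: 13 + 0.74×(255−13) = 13 + 179.08 = 192.08 → 192
  B: 242 + 9.62 = 251.62 → 252
rgb(252, 192, 252) = #FCC0FC.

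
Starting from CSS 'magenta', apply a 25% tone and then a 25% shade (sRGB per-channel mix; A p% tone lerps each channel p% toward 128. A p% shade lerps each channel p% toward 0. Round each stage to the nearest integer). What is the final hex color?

#A718A7

CSS magenta is rgb(255, 0, 255).
A 25% tone moves each channel 25% toward 128:
  R: 255 − 31.75 = 223.25 → 223
  G: 0 + 0.25×(128−0) = 0 + 32 = 32 → 32
  B: 255 − 31.75 = 223.25 → 223
After the tone: rgb(223, 32, 223) = #DF20DF.
A 25% shade moves each channel 25% toward 0:
  R: 223 − 55.75 = 167.25 → 167
  G: 32 − 8 = 24 → 24
  B: 223 − 55.75 = 167.25 → 167
rgb(167, 24, 167) = #A718A7.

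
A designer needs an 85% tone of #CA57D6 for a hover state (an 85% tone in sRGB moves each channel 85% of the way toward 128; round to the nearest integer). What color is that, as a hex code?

#CA57D6 is rgb(202, 87, 214).
Per channel, c → c + 0.85(128 − c):
  R: 202 + 0.85×(128−202) = 202 − 62.9 = 139.1 → 139
  G: 87 + 0.85×(128−87) = 87 + 34.85 = 121.85 → 122
  B: 214 − 73.1 = 140.9 → 141
rgb(139, 122, 141) = #8B7A8D.

#8B7A8D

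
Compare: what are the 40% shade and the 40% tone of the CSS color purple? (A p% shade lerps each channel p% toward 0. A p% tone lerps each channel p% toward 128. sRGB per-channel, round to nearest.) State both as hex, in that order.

#4D004D, #803380

CSS purple is rgb(128, 0, 128).
40% shade:
  R: 128 + 0.4×(0−128) = 128 − 51.2 = 76.8 → 77
  G: 0 + 0.4×(0−0) = 0 + 0 = 0 → 0
  B: 128 − 51.2 = 76.8 → 77
  → #4D004D
40% tone:
  R: 128 + 0 = 128 → 128
  G: 0 + 51.2 = 51.2 → 51
  B: 128 + 0 = 128 → 128
  → #803380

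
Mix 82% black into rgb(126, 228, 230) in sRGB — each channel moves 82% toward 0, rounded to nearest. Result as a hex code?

#172929

An 82% shade moves each channel 82% toward 0:
  R: 126 + 0.82×(0−126) = 126 − 103.32 = 22.68 → 23
  G: 228 + 0.82×(0−228) = 228 − 186.96 = 41.04 → 41
  B: 230 − 188.6 = 41.4 → 41
rgb(23, 41, 41) = #172929.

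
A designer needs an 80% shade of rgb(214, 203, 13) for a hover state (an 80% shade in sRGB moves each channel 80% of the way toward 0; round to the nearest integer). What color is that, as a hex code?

Lerp each channel 80% toward 0:
  R: 214 − 171.2 = 42.8 → 43
  G: 203 + 0.8×(0−203) = 203 − 162.4 = 40.6 → 41
  B: 13 + 0.8×(0−13) = 13 − 10.4 = 2.6 → 3
rgb(43, 41, 3) = #2B2903.

#2B2903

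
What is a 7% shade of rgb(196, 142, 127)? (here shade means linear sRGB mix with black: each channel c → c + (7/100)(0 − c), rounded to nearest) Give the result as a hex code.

#B68476

A 7% shade moves each channel 7% toward 0:
  R: 196 − 13.72 = 182.28 → 182
  G: 142 + 0.07×(0−142) = 142 − 9.94 = 132.06 → 132
  B: 127 − 8.89 = 118.11 → 118
rgb(182, 132, 118) = #B68476.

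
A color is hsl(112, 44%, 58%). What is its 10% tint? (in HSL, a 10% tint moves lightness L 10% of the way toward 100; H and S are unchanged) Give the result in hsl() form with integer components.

L moves 10% from 58 toward 100: 58 + 4.2 = 62.2 → 62.
H and S are unchanged.

hsl(112, 44%, 62%)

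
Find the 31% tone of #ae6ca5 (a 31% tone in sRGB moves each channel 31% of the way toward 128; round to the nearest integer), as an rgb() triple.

rgb(160, 114, 154)

#ae6ca5 is rgb(174, 108, 165).
Per channel, c → c + 0.31(128 − c):
  R: 174 + 0.31×(128−174) = 174 − 14.26 = 159.74 → 160
  G: 108 + 6.2 = 114.2 → 114
  B: 165 − 11.47 = 153.53 → 154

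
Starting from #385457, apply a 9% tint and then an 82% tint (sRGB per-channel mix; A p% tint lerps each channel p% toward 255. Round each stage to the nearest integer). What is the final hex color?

#385457 is rgb(56, 84, 87).
Lerp each channel 9% toward 255:
  R: 56 + 0.09×(255−56) = 56 + 17.91 = 73.91 → 74
  G: 84 + 15.39 = 99.39 → 99
  B: 87 + 0.09×(255−87) = 87 + 15.12 = 102.12 → 102
After the tint: rgb(74, 99, 102) = #4A6366.
Lerp each channel 82% toward 255:
  R: 74 + 148.42 = 222.42 → 222
  G: 99 + 127.92 = 226.92 → 227
  B: 102 + 0.82×(255−102) = 102 + 125.46 = 227.46 → 227
rgb(222, 227, 227) = #DEE3E3.

#DEE3E3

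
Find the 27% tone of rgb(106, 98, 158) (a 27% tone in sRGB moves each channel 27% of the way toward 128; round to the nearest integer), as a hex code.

#706A96

A 27% tone moves each channel 27% toward 128:
  R: 106 + 0.27×(128−106) = 106 + 5.94 = 111.94 → 112
  G: 98 + 0.27×(128−98) = 98 + 8.1 = 106.1 → 106
  B: 158 + 0.27×(128−158) = 158 − 8.1 = 149.9 → 150
rgb(112, 106, 150) = #706A96.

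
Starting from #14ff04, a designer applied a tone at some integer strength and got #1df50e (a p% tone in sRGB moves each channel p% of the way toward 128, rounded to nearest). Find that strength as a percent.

#14ff04 is rgb(20, 255, 4); #1df50e is rgb(29, 245, 14).
On the G channel (widest range): 245 ≈ 255 + (p/100)(128 − 255), so p ≈ 100×(245 − 255)/(128 − 255) = -1000/-127 = 7.87.
p = 8 reproduces all three channels after rounding.

8%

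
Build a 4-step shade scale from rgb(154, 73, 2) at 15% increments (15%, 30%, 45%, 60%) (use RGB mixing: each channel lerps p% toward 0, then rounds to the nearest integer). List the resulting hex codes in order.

#833e02, #6c3301, #552801, #3e1d01

15%: (154 − 23.1 = 130.9→131, 73 − 10.95 = 62.05→62, 2→2) → #833e02
30%: (154 − 46.2 = 107.8→108, 73 − 21.9 = 51.1→51, 2 − 0.6 = 1.4→1) → #6c3301
45%: (154 − 69.3 = 84.7→85, 73 − 32.85 = 40.15→40, 2 − 0.9 = 1.1→1) → #552801
60%: (154 − 92.4 = 61.6→62, 73 − 43.8 = 29.2→29, 2 − 1.2 = 0.8→1) → #3e1d01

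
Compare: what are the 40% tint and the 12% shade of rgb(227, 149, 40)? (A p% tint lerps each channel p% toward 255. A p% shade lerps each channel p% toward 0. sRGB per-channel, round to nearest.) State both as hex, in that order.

40% tint:
  R: 227 + 0.4×(255−227) = 227 + 11.2 = 238.2 → 238
  G: 149 + 42.4 = 191.4 → 191
  B: 40 + 0.4×(255−40) = 40 + 86 = 126 → 126
  → #EEBF7E
12% shade:
  R: 227 + 0.12×(0−227) = 227 − 27.24 = 199.76 → 200
  G: 149 + 0.12×(0−149) = 149 − 17.88 = 131.12 → 131
  B: 40 + 0.12×(0−40) = 40 − 4.8 = 35.2 → 35
  → #C88323

#EEBF7E, #C88323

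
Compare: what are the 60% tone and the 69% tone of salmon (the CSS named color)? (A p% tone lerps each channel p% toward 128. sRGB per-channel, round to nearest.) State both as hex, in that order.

CSS salmon is rgb(250, 128, 114).
60% tone:
  R: 250 − 73.2 = 176.8 → 177
  G: 128 + 0.6×(128−128) = 128 + 0 = 128 → 128
  B: 114 + 0.6×(128−114) = 114 + 8.4 = 122.4 → 122
  → #B1807A
69% tone:
  R: 250 − 84.18 = 165.82 → 166
  G: 128 + 0.69×(128−128) = 128 + 0 = 128 → 128
  B: 114 + 9.66 = 123.66 → 124
  → #A6807C

#B1807A, #A6807C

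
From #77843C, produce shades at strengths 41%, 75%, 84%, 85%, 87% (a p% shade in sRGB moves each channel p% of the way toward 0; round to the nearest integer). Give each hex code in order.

#77843C is rgb(119, 132, 60).
41%: (119 − 48.79 = 70.21→70, 132 − 54.12 = 77.88→78, 60 − 24.6 = 35.4→35) → #464E23
75%: (119 − 89.25 = 29.75→30, 132 − 99 = 33→33, 60 − 45 = 15→15) → #1E210F
84%: (119 − 99.96 = 19.04→19, 132 − 110.88 = 21.12→21, 60 − 50.4 = 9.6→10) → #13150A
85%: (119 − 101.15 = 17.85→18, 132 − 112.2 = 19.8→20, 60 − 51 = 9→9) → #121409
87%: (119 − 103.53 = 15.47→15, 132 − 114.84 = 17.16→17, 60 − 52.2 = 7.8→8) → #0F1108

#464E23, #1E210F, #13150A, #121409, #0F1108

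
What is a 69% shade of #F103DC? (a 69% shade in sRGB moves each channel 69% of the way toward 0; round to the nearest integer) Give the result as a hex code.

#4B0144

#F103DC is rgb(241, 3, 220).
A 69% shade moves each channel 69% toward 0:
  R: 241 + 0.69×(0−241) = 241 − 166.29 = 74.71 → 75
  G: 3 + 0.69×(0−3) = 3 − 2.07 = 0.93 → 1
  B: 220 + 0.69×(0−220) = 220 − 151.8 = 68.2 → 68
rgb(75, 1, 68) = #4B0144.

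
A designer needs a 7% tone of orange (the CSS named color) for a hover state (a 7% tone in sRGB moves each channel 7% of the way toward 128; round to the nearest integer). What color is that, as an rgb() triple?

CSS orange is rgb(255, 165, 0).
A 7% tone moves each channel 7% toward 128:
  R: 255 + 0.07×(128−255) = 255 − 8.89 = 246.11 → 246
  G: 165 − 2.59 = 162.41 → 162
  B: 0 + 8.96 = 8.96 → 9

rgb(246, 162, 9)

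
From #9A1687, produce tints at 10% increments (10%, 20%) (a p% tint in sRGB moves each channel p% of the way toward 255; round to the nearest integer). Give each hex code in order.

#9A1687 is rgb(154, 22, 135).
10%: (154 + 10.1 = 164.1→164, 22 + 23.3 = 45.3→45, 135 + 12 = 147→147) → #A42D93
20%: (154 + 20.2 = 174.2→174, 22 + 46.6 = 68.6→69, 135 + 24 = 159→159) → #AE459F

#A42D93, #AE459F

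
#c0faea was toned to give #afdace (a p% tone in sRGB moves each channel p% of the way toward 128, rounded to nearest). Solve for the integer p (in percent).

26%

#c0faea is rgb(192, 250, 234); #afdace is rgb(175, 218, 206).
On the G channel (widest range): 218 ≈ 250 + (p/100)(128 − 250), so p ≈ 100×(218 − 250)/(128 − 250) = -3200/-122 = 26.23.
p = 26 reproduces all three channels after rounding.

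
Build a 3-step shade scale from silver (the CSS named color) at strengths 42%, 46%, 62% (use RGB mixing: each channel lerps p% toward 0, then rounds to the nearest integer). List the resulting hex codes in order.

CSS silver is rgb(192, 192, 192).
42%: (192 − 80.64 = 111.36→111, 192 − 80.64 = 111.36→111, 192 − 80.64 = 111.36→111) → #6F6F6F
46%: (192 − 88.32 = 103.68→104, 192 − 88.32 = 103.68→104, 192 − 88.32 = 103.68→104) → #686868
62%: (192 − 119.04 = 72.96→73, 192 − 119.04 = 72.96→73, 192 − 119.04 = 72.96→73) → #494949

#6F6F6F, #686868, #494949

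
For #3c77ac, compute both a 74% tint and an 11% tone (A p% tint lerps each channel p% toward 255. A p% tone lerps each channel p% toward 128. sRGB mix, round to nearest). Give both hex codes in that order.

#ccdce9, #4378a7

#3c77ac is rgb(60, 119, 172).
74% tint:
  R: 60 + 0.74×(255−60) = 60 + 144.3 = 204.3 → 204
  G: 119 + 0.74×(255−119) = 119 + 100.64 = 219.64 → 220
  B: 172 + 0.74×(255−172) = 172 + 61.42 = 233.42 → 233
  → #ccdce9
11% tone:
  R: 60 + 7.48 = 67.48 → 67
  G: 119 + 0.99 = 119.99 → 120
  B: 172 + 0.11×(128−172) = 172 − 4.84 = 167.16 → 167
  → #4378a7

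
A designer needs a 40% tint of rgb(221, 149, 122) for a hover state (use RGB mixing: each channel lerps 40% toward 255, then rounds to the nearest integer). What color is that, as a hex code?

Lerp each channel 40% toward 255:
  R: 221 + 13.6 = 234.6 → 235
  G: 149 + 0.4×(255−149) = 149 + 42.4 = 191.4 → 191
  B: 122 + 53.2 = 175.2 → 175
rgb(235, 191, 175) = #EBBFAF.

#EBBFAF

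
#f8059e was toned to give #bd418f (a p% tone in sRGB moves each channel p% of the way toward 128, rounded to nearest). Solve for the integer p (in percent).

#f8059e is rgb(248, 5, 158); #bd418f is rgb(189, 65, 143).
On the G channel (widest range): 65 ≈ 5 + (p/100)(128 − 5), so p ≈ 100×(65 − 5)/(128 − 5) = 6000/123 = 48.78.
p = 49 reproduces all three channels after rounding.

49%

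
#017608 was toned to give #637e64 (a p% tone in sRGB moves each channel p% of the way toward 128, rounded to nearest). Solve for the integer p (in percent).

#017608 is rgb(1, 118, 8); #637e64 is rgb(99, 126, 100).
On the R channel (widest range): 99 ≈ 1 + (p/100)(128 − 1), so p ≈ 100×(99 − 1)/(128 − 1) = 9800/127 = 77.17.
p = 77 reproduces all three channels after rounding.

77%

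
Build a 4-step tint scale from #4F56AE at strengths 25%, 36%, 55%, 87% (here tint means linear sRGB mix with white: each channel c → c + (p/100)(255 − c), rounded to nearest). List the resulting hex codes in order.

#4F56AE is rgb(79, 86, 174).
25%: (79 + 44 = 123→123, 86 + 42.25 = 128.25→128, 174 + 20.25 = 194.25→194) → #7B80C2
36%: (79 + 63.36 = 142.36→142, 86 + 60.84 = 146.84→147, 174 + 29.16 = 203.16→203) → #8E93CB
55%: (79 + 96.8 = 175.8→176, 86 + 92.95 = 178.95→179, 174 + 44.55 = 218.55→219) → #B0B3DB
87%: (79 + 153.12 = 232.12→232, 86 + 147.03 = 233.03→233, 174 + 70.47 = 244.47→244) → #E8E9F4

#7B80C2, #8E93CB, #B0B3DB, #E8E9F4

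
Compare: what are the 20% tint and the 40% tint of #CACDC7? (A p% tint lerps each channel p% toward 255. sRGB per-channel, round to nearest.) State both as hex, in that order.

#CACDC7 is rgb(202, 205, 199).
20% tint:
  R: 202 + 0.2×(255−202) = 202 + 10.6 = 212.6 → 213
  G: 205 + 10 = 215 → 215
  B: 199 + 11.2 = 210.2 → 210
  → #D5D7D2
40% tint:
  R: 202 + 0.4×(255−202) = 202 + 21.2 = 223.2 → 223
  G: 205 + 0.4×(255−205) = 205 + 20 = 225 → 225
  B: 199 + 22.4 = 221.4 → 221
  → #DFE1DD

#D5D7D2, #DFE1DD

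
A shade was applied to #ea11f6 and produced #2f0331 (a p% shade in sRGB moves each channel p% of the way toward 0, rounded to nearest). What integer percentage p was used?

#ea11f6 is rgb(234, 17, 246); #2f0331 is rgb(47, 3, 49).
On the B channel (widest range): 49 ≈ 246 + (p/100)(0 − 246), so p ≈ 100×(49 − 246)/(0 − 246) = -19700/-246 = 80.08.
p = 80 reproduces all three channels after rounding.

80%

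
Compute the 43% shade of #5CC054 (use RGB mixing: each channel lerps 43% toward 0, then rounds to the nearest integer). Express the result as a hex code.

#5CC054 is rgb(92, 192, 84).
Lerp each channel 43% toward 0:
  R: 92 + 0.43×(0−92) = 92 − 39.56 = 52.44 → 52
  G: 192 + 0.43×(0−192) = 192 − 82.56 = 109.44 → 109
  B: 84 + 0.43×(0−84) = 84 − 36.12 = 47.88 → 48
rgb(52, 109, 48) = #346D30.

#346D30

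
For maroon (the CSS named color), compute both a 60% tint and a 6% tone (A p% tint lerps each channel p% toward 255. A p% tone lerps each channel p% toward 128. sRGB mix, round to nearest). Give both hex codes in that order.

CSS maroon is rgb(128, 0, 0).
60% tint:
  R: 128 + 0.6×(255−128) = 128 + 76.2 = 204.2 → 204
  G: 0 + 153 = 153 → 153
  B: 0 + 153 = 153 → 153
  → #CC9999
6% tone:
  R: 128 + 0.06×(128−128) = 128 + 0 = 128 → 128
  G: 0 + 7.68 = 7.68 → 8
  B: 0 + 0.06×(128−0) = 0 + 7.68 = 7.68 → 8
  → #800808

#CC9999, #800808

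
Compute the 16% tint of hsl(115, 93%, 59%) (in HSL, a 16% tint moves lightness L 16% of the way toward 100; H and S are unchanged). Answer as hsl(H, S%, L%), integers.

hsl(115, 93%, 66%)

L moves 16% from 59 toward 100: 59 + 6.56 = 65.56 → 66.
H and S are unchanged.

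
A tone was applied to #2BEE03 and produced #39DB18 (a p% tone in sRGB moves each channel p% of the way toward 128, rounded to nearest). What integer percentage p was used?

17%

#2BEE03 is rgb(43, 238, 3); #39DB18 is rgb(57, 219, 24).
On the B channel (widest range): 24 ≈ 3 + (p/100)(128 − 3), so p ≈ 100×(24 − 3)/(128 − 3) = 2100/125 = 16.80.
p = 17 reproduces all three channels after rounding.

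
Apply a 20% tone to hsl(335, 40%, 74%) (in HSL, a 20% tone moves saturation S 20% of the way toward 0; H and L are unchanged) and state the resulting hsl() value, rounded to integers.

S moves 20% from 40 toward 0: 40 − 8 = 32 → 32.
H and L are unchanged.

hsl(335, 32%, 74%)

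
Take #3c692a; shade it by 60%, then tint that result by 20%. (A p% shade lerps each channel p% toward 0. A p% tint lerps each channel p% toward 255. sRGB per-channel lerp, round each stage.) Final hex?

#465541

#3c692a is rgb(60, 105, 42).
Lerp each channel 60% toward 0:
  R: 60 + 0.6×(0−60) = 60 − 36 = 24 → 24
  G: 105 − 63 = 42 → 42
  B: 42 + 0.6×(0−42) = 42 − 25.2 = 16.8 → 17
After the shade: rgb(24, 42, 17) = #182a11.
Per channel, c → c + 0.2(255 − c):
  R: 24 + 0.2×(255−24) = 24 + 46.2 = 70.2 → 70
  G: 42 + 0.2×(255−42) = 42 + 42.6 = 84.6 → 85
  B: 17 + 0.2×(255−17) = 17 + 47.6 = 64.6 → 65
rgb(70, 85, 65) = #465541.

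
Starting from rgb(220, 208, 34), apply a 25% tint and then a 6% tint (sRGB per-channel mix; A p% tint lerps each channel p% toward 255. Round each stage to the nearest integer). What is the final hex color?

Per channel, c → c + 0.25(255 − c):
  R: 220 + 8.75 = 228.75 → 229
  G: 208 + 0.25×(255−208) = 208 + 11.75 = 219.75 → 220
  B: 34 + 55.25 = 89.25 → 89
After the tint: rgb(229, 220, 89) = #E5DC59.
A 6% tint moves each channel 6% toward 255:
  R: 229 + 0.06×(255−229) = 229 + 1.56 = 230.56 → 231
  G: 220 + 0.06×(255−220) = 220 + 2.1 = 222.1 → 222
  B: 89 + 0.06×(255−89) = 89 + 9.96 = 98.96 → 99
rgb(231, 222, 99) = #E7DE63.

#E7DE63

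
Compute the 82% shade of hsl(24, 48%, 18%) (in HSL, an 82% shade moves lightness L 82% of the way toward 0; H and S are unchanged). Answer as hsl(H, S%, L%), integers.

hsl(24, 48%, 3%)

L moves 82% from 18 toward 0: 18 − 14.76 = 3.24 → 3.
H and S are unchanged.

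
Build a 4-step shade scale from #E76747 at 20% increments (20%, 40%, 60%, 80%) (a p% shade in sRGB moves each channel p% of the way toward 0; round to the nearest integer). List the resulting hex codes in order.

#B95239, #8B3E2B, #5C291C, #2E150E

#E76747 is rgb(231, 103, 71).
20%: (231 − 46.2 = 184.8→185, 103 − 20.6 = 82.4→82, 71 − 14.2 = 56.8→57) → #B95239
40%: (231 − 92.4 = 138.6→139, 103 − 41.2 = 61.8→62, 71 − 28.4 = 42.6→43) → #8B3E2B
60%: (231 − 138.6 = 92.4→92, 103 − 61.8 = 41.2→41, 71 − 42.6 = 28.4→28) → #5C291C
80%: (231 − 184.8 = 46.2→46, 103 − 82.4 = 20.6→21, 71 − 56.8 = 14.2→14) → #2E150E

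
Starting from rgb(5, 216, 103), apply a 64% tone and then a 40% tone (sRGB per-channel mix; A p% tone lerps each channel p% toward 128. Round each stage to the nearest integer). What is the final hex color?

Per channel, c → c + 0.64(128 − c):
  R: 5 + 0.64×(128−5) = 5 + 78.72 = 83.72 → 84
  G: 216 − 56.32 = 159.68 → 160
  B: 103 + 16 = 119 → 119
After the tone: rgb(84, 160, 119) = #54A077.
Per channel, c → c + 0.4(128 − c):
  R: 84 + 0.4×(128−84) = 84 + 17.6 = 101.6 → 102
  G: 160 − 12.8 = 147.2 → 147
  B: 119 + 0.4×(128−119) = 119 + 3.6 = 122.6 → 123
rgb(102, 147, 123) = #66937B.

#66937B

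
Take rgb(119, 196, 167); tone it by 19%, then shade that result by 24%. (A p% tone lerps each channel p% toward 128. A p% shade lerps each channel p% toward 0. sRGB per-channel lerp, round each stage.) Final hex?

Lerp each channel 19% toward 128:
  R: 119 + 0.19×(128−119) = 119 + 1.71 = 120.71 → 121
  G: 196 + 0.19×(128−196) = 196 − 12.92 = 183.08 → 183
  B: 167 − 7.41 = 159.59 → 160
After the tone: rgb(121, 183, 160) = #79B7A0.
A 24% shade moves each channel 24% toward 0:
  R: 121 + 0.24×(0−121) = 121 − 29.04 = 91.96 → 92
  G: 183 + 0.24×(0−183) = 183 − 43.92 = 139.08 → 139
  B: 160 + 0.24×(0−160) = 160 − 38.4 = 121.6 → 122
rgb(92, 139, 122) = #5C8B7A.

#5C8B7A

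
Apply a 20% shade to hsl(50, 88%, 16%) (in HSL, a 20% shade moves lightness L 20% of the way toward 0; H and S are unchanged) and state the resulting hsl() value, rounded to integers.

hsl(50, 88%, 13%)

L moves 20% from 16 toward 0: 16 − 3.2 = 12.8 → 13.
H and S are unchanged.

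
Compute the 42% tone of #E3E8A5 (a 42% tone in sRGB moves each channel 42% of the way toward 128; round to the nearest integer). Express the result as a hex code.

#E3E8A5 is rgb(227, 232, 165).
Lerp each channel 42% toward 128:
  R: 227 − 41.58 = 185.42 → 185
  G: 232 + 0.42×(128−232) = 232 − 43.68 = 188.32 → 188
  B: 165 + 0.42×(128−165) = 165 − 15.54 = 149.46 → 149
rgb(185, 188, 149) = #B9BC95.

#B9BC95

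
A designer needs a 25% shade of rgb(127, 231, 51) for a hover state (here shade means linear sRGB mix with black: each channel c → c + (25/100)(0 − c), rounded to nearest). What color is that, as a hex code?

#5FAD26

Per channel, c → c + 0.25(0 − c):
  R: 127 + 0.25×(0−127) = 127 − 31.75 = 95.25 → 95
  G: 231 + 0.25×(0−231) = 231 − 57.75 = 173.25 → 173
  B: 51 + 0.25×(0−51) = 51 − 12.75 = 38.25 → 38
rgb(95, 173, 38) = #5FAD26.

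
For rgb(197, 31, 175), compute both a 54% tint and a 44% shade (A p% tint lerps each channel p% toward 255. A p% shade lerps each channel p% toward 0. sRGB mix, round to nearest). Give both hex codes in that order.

54% tint:
  R: 197 + 31.32 = 228.32 → 228
  G: 31 + 0.54×(255−31) = 31 + 120.96 = 151.96 → 152
  B: 175 + 0.54×(255−175) = 175 + 43.2 = 218.2 → 218
  → #E498DA
44% shade:
  R: 197 − 86.68 = 110.32 → 110
  G: 31 − 13.64 = 17.36 → 17
  B: 175 + 0.44×(0−175) = 175 − 77 = 98 → 98
  → #6E1162

#E498DA, #6E1162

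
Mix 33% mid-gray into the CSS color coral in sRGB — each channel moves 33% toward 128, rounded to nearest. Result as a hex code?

#D57F60

CSS coral is rgb(255, 127, 80).
A 33% tone moves each channel 33% toward 128:
  R: 255 − 41.91 = 213.09 → 213
  G: 127 + 0.33 = 127.33 → 127
  B: 80 + 0.33×(128−80) = 80 + 15.84 = 95.84 → 96
rgb(213, 127, 96) = #D57F60.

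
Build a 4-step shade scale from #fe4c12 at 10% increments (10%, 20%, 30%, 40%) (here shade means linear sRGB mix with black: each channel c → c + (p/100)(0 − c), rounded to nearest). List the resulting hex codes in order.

#fe4c12 is rgb(254, 76, 18).
10%: (254 − 25.4 = 228.6→229, 76 − 7.6 = 68.4→68, 18 − 1.8 = 16.2→16) → #e54410
20%: (254 − 50.8 = 203.2→203, 76 − 15.2 = 60.8→61, 18 − 3.6 = 14.4→14) → #cb3d0e
30%: (254 − 76.2 = 177.8→178, 76 − 22.8 = 53.2→53, 18 − 5.4 = 12.6→13) → #b2350d
40%: (254 − 101.6 = 152.4→152, 76 − 30.4 = 45.6→46, 18 − 7.2 = 10.8→11) → #982e0b

#e54410, #cb3d0e, #b2350d, #982e0b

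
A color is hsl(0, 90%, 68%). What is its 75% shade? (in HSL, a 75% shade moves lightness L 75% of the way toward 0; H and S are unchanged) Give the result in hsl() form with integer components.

L moves 75% from 68 toward 0: 68 − 51 = 17 → 17.
H and S are unchanged.

hsl(0, 90%, 17%)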